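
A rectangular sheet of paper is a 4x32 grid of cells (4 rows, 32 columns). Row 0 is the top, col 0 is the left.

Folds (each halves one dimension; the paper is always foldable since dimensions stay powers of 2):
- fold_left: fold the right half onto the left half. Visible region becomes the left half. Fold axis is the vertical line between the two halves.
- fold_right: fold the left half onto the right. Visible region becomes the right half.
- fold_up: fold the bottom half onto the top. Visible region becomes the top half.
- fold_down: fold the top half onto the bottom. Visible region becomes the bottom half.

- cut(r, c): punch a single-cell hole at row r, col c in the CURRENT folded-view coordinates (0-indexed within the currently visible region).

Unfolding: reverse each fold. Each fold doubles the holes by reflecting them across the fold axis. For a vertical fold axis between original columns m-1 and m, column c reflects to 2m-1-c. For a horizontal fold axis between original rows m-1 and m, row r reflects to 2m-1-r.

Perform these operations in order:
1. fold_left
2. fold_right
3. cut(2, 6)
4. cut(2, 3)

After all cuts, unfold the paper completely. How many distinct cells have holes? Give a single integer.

Op 1 fold_left: fold axis v@16; visible region now rows[0,4) x cols[0,16) = 4x16
Op 2 fold_right: fold axis v@8; visible region now rows[0,4) x cols[8,16) = 4x8
Op 3 cut(2, 6): punch at orig (2,14); cuts so far [(2, 14)]; region rows[0,4) x cols[8,16) = 4x8
Op 4 cut(2, 3): punch at orig (2,11); cuts so far [(2, 11), (2, 14)]; region rows[0,4) x cols[8,16) = 4x8
Unfold 1 (reflect across v@8): 4 holes -> [(2, 1), (2, 4), (2, 11), (2, 14)]
Unfold 2 (reflect across v@16): 8 holes -> [(2, 1), (2, 4), (2, 11), (2, 14), (2, 17), (2, 20), (2, 27), (2, 30)]

Answer: 8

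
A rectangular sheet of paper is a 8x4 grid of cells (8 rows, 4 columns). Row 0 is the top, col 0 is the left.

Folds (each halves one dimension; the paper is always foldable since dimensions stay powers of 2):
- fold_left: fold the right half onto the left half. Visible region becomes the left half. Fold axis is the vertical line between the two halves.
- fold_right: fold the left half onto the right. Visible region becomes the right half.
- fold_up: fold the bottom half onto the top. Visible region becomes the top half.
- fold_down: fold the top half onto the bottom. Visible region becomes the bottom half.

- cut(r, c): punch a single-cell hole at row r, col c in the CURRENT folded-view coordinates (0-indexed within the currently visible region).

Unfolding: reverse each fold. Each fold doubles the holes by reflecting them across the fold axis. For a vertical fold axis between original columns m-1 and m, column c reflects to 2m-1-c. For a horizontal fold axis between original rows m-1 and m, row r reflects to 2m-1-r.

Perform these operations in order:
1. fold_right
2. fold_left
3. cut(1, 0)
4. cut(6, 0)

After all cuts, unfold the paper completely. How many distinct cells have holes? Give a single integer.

Op 1 fold_right: fold axis v@2; visible region now rows[0,8) x cols[2,4) = 8x2
Op 2 fold_left: fold axis v@3; visible region now rows[0,8) x cols[2,3) = 8x1
Op 3 cut(1, 0): punch at orig (1,2); cuts so far [(1, 2)]; region rows[0,8) x cols[2,3) = 8x1
Op 4 cut(6, 0): punch at orig (6,2); cuts so far [(1, 2), (6, 2)]; region rows[0,8) x cols[2,3) = 8x1
Unfold 1 (reflect across v@3): 4 holes -> [(1, 2), (1, 3), (6, 2), (6, 3)]
Unfold 2 (reflect across v@2): 8 holes -> [(1, 0), (1, 1), (1, 2), (1, 3), (6, 0), (6, 1), (6, 2), (6, 3)]

Answer: 8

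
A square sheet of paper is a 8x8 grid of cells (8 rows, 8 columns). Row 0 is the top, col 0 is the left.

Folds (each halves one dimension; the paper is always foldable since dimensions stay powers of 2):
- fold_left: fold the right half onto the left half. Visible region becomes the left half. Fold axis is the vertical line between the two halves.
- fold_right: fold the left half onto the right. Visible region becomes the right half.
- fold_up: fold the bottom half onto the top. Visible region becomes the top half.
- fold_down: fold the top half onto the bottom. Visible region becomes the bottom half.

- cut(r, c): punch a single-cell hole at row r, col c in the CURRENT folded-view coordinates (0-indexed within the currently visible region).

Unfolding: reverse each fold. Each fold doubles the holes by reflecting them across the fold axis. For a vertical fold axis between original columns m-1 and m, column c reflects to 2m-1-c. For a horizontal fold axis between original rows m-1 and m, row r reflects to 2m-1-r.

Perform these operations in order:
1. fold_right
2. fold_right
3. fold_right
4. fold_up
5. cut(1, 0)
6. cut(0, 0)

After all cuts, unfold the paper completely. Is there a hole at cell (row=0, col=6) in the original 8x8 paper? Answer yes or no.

Answer: yes

Derivation:
Op 1 fold_right: fold axis v@4; visible region now rows[0,8) x cols[4,8) = 8x4
Op 2 fold_right: fold axis v@6; visible region now rows[0,8) x cols[6,8) = 8x2
Op 3 fold_right: fold axis v@7; visible region now rows[0,8) x cols[7,8) = 8x1
Op 4 fold_up: fold axis h@4; visible region now rows[0,4) x cols[7,8) = 4x1
Op 5 cut(1, 0): punch at orig (1,7); cuts so far [(1, 7)]; region rows[0,4) x cols[7,8) = 4x1
Op 6 cut(0, 0): punch at orig (0,7); cuts so far [(0, 7), (1, 7)]; region rows[0,4) x cols[7,8) = 4x1
Unfold 1 (reflect across h@4): 4 holes -> [(0, 7), (1, 7), (6, 7), (7, 7)]
Unfold 2 (reflect across v@7): 8 holes -> [(0, 6), (0, 7), (1, 6), (1, 7), (6, 6), (6, 7), (7, 6), (7, 7)]
Unfold 3 (reflect across v@6): 16 holes -> [(0, 4), (0, 5), (0, 6), (0, 7), (1, 4), (1, 5), (1, 6), (1, 7), (6, 4), (6, 5), (6, 6), (6, 7), (7, 4), (7, 5), (7, 6), (7, 7)]
Unfold 4 (reflect across v@4): 32 holes -> [(0, 0), (0, 1), (0, 2), (0, 3), (0, 4), (0, 5), (0, 6), (0, 7), (1, 0), (1, 1), (1, 2), (1, 3), (1, 4), (1, 5), (1, 6), (1, 7), (6, 0), (6, 1), (6, 2), (6, 3), (6, 4), (6, 5), (6, 6), (6, 7), (7, 0), (7, 1), (7, 2), (7, 3), (7, 4), (7, 5), (7, 6), (7, 7)]
Holes: [(0, 0), (0, 1), (0, 2), (0, 3), (0, 4), (0, 5), (0, 6), (0, 7), (1, 0), (1, 1), (1, 2), (1, 3), (1, 4), (1, 5), (1, 6), (1, 7), (6, 0), (6, 1), (6, 2), (6, 3), (6, 4), (6, 5), (6, 6), (6, 7), (7, 0), (7, 1), (7, 2), (7, 3), (7, 4), (7, 5), (7, 6), (7, 7)]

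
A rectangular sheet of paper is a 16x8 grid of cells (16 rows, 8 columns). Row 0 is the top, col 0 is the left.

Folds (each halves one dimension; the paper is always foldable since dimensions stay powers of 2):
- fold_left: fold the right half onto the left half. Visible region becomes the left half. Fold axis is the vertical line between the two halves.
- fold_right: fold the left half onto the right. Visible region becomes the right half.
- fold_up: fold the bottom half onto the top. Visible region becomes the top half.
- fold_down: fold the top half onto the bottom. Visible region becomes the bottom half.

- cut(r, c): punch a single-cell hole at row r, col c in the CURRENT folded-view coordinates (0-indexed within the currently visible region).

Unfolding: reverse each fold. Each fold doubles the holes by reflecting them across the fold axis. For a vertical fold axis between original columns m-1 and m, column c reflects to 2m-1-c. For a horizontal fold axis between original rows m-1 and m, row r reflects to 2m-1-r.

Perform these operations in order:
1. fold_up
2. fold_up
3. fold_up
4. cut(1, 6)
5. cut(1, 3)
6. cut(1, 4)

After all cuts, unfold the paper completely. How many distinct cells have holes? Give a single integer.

Answer: 24

Derivation:
Op 1 fold_up: fold axis h@8; visible region now rows[0,8) x cols[0,8) = 8x8
Op 2 fold_up: fold axis h@4; visible region now rows[0,4) x cols[0,8) = 4x8
Op 3 fold_up: fold axis h@2; visible region now rows[0,2) x cols[0,8) = 2x8
Op 4 cut(1, 6): punch at orig (1,6); cuts so far [(1, 6)]; region rows[0,2) x cols[0,8) = 2x8
Op 5 cut(1, 3): punch at orig (1,3); cuts so far [(1, 3), (1, 6)]; region rows[0,2) x cols[0,8) = 2x8
Op 6 cut(1, 4): punch at orig (1,4); cuts so far [(1, 3), (1, 4), (1, 6)]; region rows[0,2) x cols[0,8) = 2x8
Unfold 1 (reflect across h@2): 6 holes -> [(1, 3), (1, 4), (1, 6), (2, 3), (2, 4), (2, 6)]
Unfold 2 (reflect across h@4): 12 holes -> [(1, 3), (1, 4), (1, 6), (2, 3), (2, 4), (2, 6), (5, 3), (5, 4), (5, 6), (6, 3), (6, 4), (6, 6)]
Unfold 3 (reflect across h@8): 24 holes -> [(1, 3), (1, 4), (1, 6), (2, 3), (2, 4), (2, 6), (5, 3), (5, 4), (5, 6), (6, 3), (6, 4), (6, 6), (9, 3), (9, 4), (9, 6), (10, 3), (10, 4), (10, 6), (13, 3), (13, 4), (13, 6), (14, 3), (14, 4), (14, 6)]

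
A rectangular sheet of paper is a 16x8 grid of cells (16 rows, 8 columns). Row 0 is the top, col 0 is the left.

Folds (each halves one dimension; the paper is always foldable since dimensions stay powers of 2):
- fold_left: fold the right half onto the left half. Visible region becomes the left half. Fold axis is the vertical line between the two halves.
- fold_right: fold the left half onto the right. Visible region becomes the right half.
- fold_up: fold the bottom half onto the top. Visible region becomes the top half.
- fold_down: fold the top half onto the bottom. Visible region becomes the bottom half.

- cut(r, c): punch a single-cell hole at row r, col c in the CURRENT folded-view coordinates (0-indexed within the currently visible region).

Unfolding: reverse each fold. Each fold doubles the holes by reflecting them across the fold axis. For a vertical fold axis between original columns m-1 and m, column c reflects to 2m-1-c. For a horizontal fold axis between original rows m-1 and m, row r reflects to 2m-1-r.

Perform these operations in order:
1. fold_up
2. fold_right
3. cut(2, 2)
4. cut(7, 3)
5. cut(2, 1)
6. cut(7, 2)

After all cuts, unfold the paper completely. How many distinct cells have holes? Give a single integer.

Op 1 fold_up: fold axis h@8; visible region now rows[0,8) x cols[0,8) = 8x8
Op 2 fold_right: fold axis v@4; visible region now rows[0,8) x cols[4,8) = 8x4
Op 3 cut(2, 2): punch at orig (2,6); cuts so far [(2, 6)]; region rows[0,8) x cols[4,8) = 8x4
Op 4 cut(7, 3): punch at orig (7,7); cuts so far [(2, 6), (7, 7)]; region rows[0,8) x cols[4,8) = 8x4
Op 5 cut(2, 1): punch at orig (2,5); cuts so far [(2, 5), (2, 6), (7, 7)]; region rows[0,8) x cols[4,8) = 8x4
Op 6 cut(7, 2): punch at orig (7,6); cuts so far [(2, 5), (2, 6), (7, 6), (7, 7)]; region rows[0,8) x cols[4,8) = 8x4
Unfold 1 (reflect across v@4): 8 holes -> [(2, 1), (2, 2), (2, 5), (2, 6), (7, 0), (7, 1), (7, 6), (7, 7)]
Unfold 2 (reflect across h@8): 16 holes -> [(2, 1), (2, 2), (2, 5), (2, 6), (7, 0), (7, 1), (7, 6), (7, 7), (8, 0), (8, 1), (8, 6), (8, 7), (13, 1), (13, 2), (13, 5), (13, 6)]

Answer: 16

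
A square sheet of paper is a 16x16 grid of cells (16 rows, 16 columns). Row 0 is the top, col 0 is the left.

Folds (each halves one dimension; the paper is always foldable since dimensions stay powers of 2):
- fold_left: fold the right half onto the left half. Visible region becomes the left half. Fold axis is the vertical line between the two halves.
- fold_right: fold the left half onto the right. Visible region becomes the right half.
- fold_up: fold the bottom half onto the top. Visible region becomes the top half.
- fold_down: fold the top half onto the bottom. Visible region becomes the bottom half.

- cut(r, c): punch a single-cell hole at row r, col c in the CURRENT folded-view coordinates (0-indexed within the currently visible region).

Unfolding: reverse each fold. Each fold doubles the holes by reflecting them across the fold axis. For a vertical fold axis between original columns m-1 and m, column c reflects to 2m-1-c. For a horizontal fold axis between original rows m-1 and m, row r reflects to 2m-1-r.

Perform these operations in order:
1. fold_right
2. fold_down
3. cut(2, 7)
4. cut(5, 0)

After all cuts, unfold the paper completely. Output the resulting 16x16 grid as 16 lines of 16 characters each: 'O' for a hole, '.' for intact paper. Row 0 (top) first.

Op 1 fold_right: fold axis v@8; visible region now rows[0,16) x cols[8,16) = 16x8
Op 2 fold_down: fold axis h@8; visible region now rows[8,16) x cols[8,16) = 8x8
Op 3 cut(2, 7): punch at orig (10,15); cuts so far [(10, 15)]; region rows[8,16) x cols[8,16) = 8x8
Op 4 cut(5, 0): punch at orig (13,8); cuts so far [(10, 15), (13, 8)]; region rows[8,16) x cols[8,16) = 8x8
Unfold 1 (reflect across h@8): 4 holes -> [(2, 8), (5, 15), (10, 15), (13, 8)]
Unfold 2 (reflect across v@8): 8 holes -> [(2, 7), (2, 8), (5, 0), (5, 15), (10, 0), (10, 15), (13, 7), (13, 8)]

Answer: ................
................
.......OO.......
................
................
O..............O
................
................
................
................
O..............O
................
................
.......OO.......
................
................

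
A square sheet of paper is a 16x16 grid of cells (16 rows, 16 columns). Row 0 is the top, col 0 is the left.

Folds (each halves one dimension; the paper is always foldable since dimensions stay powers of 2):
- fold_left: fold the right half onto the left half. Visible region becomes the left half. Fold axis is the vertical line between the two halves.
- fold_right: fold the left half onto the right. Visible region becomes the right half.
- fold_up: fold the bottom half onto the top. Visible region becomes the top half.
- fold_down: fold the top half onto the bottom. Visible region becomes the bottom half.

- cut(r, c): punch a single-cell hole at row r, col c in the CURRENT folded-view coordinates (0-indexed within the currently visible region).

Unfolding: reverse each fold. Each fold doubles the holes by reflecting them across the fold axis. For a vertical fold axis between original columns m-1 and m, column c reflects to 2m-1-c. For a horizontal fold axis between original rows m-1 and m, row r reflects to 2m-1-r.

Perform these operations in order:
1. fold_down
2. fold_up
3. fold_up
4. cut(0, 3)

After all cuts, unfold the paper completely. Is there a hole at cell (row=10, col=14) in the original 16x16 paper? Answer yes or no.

Op 1 fold_down: fold axis h@8; visible region now rows[8,16) x cols[0,16) = 8x16
Op 2 fold_up: fold axis h@12; visible region now rows[8,12) x cols[0,16) = 4x16
Op 3 fold_up: fold axis h@10; visible region now rows[8,10) x cols[0,16) = 2x16
Op 4 cut(0, 3): punch at orig (8,3); cuts so far [(8, 3)]; region rows[8,10) x cols[0,16) = 2x16
Unfold 1 (reflect across h@10): 2 holes -> [(8, 3), (11, 3)]
Unfold 2 (reflect across h@12): 4 holes -> [(8, 3), (11, 3), (12, 3), (15, 3)]
Unfold 3 (reflect across h@8): 8 holes -> [(0, 3), (3, 3), (4, 3), (7, 3), (8, 3), (11, 3), (12, 3), (15, 3)]
Holes: [(0, 3), (3, 3), (4, 3), (7, 3), (8, 3), (11, 3), (12, 3), (15, 3)]

Answer: no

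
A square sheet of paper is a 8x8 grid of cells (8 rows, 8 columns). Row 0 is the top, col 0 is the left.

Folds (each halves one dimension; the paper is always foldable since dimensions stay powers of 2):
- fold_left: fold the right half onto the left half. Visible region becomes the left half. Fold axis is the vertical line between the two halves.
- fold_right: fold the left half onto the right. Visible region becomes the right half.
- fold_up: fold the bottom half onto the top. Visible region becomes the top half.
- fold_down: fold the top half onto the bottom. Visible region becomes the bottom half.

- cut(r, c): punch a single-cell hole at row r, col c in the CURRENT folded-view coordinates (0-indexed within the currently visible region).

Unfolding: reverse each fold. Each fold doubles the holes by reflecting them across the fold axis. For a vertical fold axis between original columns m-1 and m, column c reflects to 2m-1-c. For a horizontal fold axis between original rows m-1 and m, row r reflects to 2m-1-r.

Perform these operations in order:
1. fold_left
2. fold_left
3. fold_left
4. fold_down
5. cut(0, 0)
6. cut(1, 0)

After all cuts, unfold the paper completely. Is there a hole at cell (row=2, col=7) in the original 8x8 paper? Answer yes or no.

Op 1 fold_left: fold axis v@4; visible region now rows[0,8) x cols[0,4) = 8x4
Op 2 fold_left: fold axis v@2; visible region now rows[0,8) x cols[0,2) = 8x2
Op 3 fold_left: fold axis v@1; visible region now rows[0,8) x cols[0,1) = 8x1
Op 4 fold_down: fold axis h@4; visible region now rows[4,8) x cols[0,1) = 4x1
Op 5 cut(0, 0): punch at orig (4,0); cuts so far [(4, 0)]; region rows[4,8) x cols[0,1) = 4x1
Op 6 cut(1, 0): punch at orig (5,0); cuts so far [(4, 0), (5, 0)]; region rows[4,8) x cols[0,1) = 4x1
Unfold 1 (reflect across h@4): 4 holes -> [(2, 0), (3, 0), (4, 0), (5, 0)]
Unfold 2 (reflect across v@1): 8 holes -> [(2, 0), (2, 1), (3, 0), (3, 1), (4, 0), (4, 1), (5, 0), (5, 1)]
Unfold 3 (reflect across v@2): 16 holes -> [(2, 0), (2, 1), (2, 2), (2, 3), (3, 0), (3, 1), (3, 2), (3, 3), (4, 0), (4, 1), (4, 2), (4, 3), (5, 0), (5, 1), (5, 2), (5, 3)]
Unfold 4 (reflect across v@4): 32 holes -> [(2, 0), (2, 1), (2, 2), (2, 3), (2, 4), (2, 5), (2, 6), (2, 7), (3, 0), (3, 1), (3, 2), (3, 3), (3, 4), (3, 5), (3, 6), (3, 7), (4, 0), (4, 1), (4, 2), (4, 3), (4, 4), (4, 5), (4, 6), (4, 7), (5, 0), (5, 1), (5, 2), (5, 3), (5, 4), (5, 5), (5, 6), (5, 7)]
Holes: [(2, 0), (2, 1), (2, 2), (2, 3), (2, 4), (2, 5), (2, 6), (2, 7), (3, 0), (3, 1), (3, 2), (3, 3), (3, 4), (3, 5), (3, 6), (3, 7), (4, 0), (4, 1), (4, 2), (4, 3), (4, 4), (4, 5), (4, 6), (4, 7), (5, 0), (5, 1), (5, 2), (5, 3), (5, 4), (5, 5), (5, 6), (5, 7)]

Answer: yes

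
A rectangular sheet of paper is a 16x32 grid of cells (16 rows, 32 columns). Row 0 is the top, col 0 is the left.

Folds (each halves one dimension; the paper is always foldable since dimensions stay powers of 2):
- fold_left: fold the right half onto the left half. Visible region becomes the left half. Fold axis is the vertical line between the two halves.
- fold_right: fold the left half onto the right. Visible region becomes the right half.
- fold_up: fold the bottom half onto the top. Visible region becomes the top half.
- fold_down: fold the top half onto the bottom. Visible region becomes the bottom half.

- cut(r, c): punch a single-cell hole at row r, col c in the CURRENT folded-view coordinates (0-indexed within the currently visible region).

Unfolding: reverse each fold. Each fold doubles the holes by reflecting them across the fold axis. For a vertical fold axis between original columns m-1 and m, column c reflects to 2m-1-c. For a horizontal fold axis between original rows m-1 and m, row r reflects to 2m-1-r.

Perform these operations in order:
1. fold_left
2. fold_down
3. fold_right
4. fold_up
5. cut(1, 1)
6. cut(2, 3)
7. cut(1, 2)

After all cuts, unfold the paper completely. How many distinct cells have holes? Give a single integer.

Op 1 fold_left: fold axis v@16; visible region now rows[0,16) x cols[0,16) = 16x16
Op 2 fold_down: fold axis h@8; visible region now rows[8,16) x cols[0,16) = 8x16
Op 3 fold_right: fold axis v@8; visible region now rows[8,16) x cols[8,16) = 8x8
Op 4 fold_up: fold axis h@12; visible region now rows[8,12) x cols[8,16) = 4x8
Op 5 cut(1, 1): punch at orig (9,9); cuts so far [(9, 9)]; region rows[8,12) x cols[8,16) = 4x8
Op 6 cut(2, 3): punch at orig (10,11); cuts so far [(9, 9), (10, 11)]; region rows[8,12) x cols[8,16) = 4x8
Op 7 cut(1, 2): punch at orig (9,10); cuts so far [(9, 9), (9, 10), (10, 11)]; region rows[8,12) x cols[8,16) = 4x8
Unfold 1 (reflect across h@12): 6 holes -> [(9, 9), (9, 10), (10, 11), (13, 11), (14, 9), (14, 10)]
Unfold 2 (reflect across v@8): 12 holes -> [(9, 5), (9, 6), (9, 9), (9, 10), (10, 4), (10, 11), (13, 4), (13, 11), (14, 5), (14, 6), (14, 9), (14, 10)]
Unfold 3 (reflect across h@8): 24 holes -> [(1, 5), (1, 6), (1, 9), (1, 10), (2, 4), (2, 11), (5, 4), (5, 11), (6, 5), (6, 6), (6, 9), (6, 10), (9, 5), (9, 6), (9, 9), (9, 10), (10, 4), (10, 11), (13, 4), (13, 11), (14, 5), (14, 6), (14, 9), (14, 10)]
Unfold 4 (reflect across v@16): 48 holes -> [(1, 5), (1, 6), (1, 9), (1, 10), (1, 21), (1, 22), (1, 25), (1, 26), (2, 4), (2, 11), (2, 20), (2, 27), (5, 4), (5, 11), (5, 20), (5, 27), (6, 5), (6, 6), (6, 9), (6, 10), (6, 21), (6, 22), (6, 25), (6, 26), (9, 5), (9, 6), (9, 9), (9, 10), (9, 21), (9, 22), (9, 25), (9, 26), (10, 4), (10, 11), (10, 20), (10, 27), (13, 4), (13, 11), (13, 20), (13, 27), (14, 5), (14, 6), (14, 9), (14, 10), (14, 21), (14, 22), (14, 25), (14, 26)]

Answer: 48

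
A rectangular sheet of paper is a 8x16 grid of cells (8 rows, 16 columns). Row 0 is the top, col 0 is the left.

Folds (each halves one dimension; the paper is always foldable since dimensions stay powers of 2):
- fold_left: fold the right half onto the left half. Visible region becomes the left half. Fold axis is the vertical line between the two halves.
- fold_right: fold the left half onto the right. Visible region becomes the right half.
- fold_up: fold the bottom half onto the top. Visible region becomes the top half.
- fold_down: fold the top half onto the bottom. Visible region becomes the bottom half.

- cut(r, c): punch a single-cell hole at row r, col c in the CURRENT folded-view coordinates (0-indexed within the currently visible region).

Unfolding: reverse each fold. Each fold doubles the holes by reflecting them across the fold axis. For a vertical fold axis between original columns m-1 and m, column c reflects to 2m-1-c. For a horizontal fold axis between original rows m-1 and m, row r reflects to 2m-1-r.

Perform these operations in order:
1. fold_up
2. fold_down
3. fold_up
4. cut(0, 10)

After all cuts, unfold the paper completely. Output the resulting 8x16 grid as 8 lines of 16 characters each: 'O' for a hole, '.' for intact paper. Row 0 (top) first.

Answer: ..........O.....
..........O.....
..........O.....
..........O.....
..........O.....
..........O.....
..........O.....
..........O.....

Derivation:
Op 1 fold_up: fold axis h@4; visible region now rows[0,4) x cols[0,16) = 4x16
Op 2 fold_down: fold axis h@2; visible region now rows[2,4) x cols[0,16) = 2x16
Op 3 fold_up: fold axis h@3; visible region now rows[2,3) x cols[0,16) = 1x16
Op 4 cut(0, 10): punch at orig (2,10); cuts so far [(2, 10)]; region rows[2,3) x cols[0,16) = 1x16
Unfold 1 (reflect across h@3): 2 holes -> [(2, 10), (3, 10)]
Unfold 2 (reflect across h@2): 4 holes -> [(0, 10), (1, 10), (2, 10), (3, 10)]
Unfold 3 (reflect across h@4): 8 holes -> [(0, 10), (1, 10), (2, 10), (3, 10), (4, 10), (5, 10), (6, 10), (7, 10)]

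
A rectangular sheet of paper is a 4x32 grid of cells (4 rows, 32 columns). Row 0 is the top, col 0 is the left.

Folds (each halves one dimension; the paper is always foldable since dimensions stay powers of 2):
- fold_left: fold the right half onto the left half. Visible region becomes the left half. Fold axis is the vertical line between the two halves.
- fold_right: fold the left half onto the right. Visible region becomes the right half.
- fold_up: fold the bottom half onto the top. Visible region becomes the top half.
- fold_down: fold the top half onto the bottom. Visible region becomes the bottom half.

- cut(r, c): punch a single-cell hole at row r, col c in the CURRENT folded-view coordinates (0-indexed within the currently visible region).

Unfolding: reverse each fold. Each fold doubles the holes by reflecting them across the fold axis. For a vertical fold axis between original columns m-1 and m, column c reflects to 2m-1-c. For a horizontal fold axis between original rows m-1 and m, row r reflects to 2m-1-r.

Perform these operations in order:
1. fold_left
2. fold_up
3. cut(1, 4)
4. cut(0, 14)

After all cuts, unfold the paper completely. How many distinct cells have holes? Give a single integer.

Op 1 fold_left: fold axis v@16; visible region now rows[0,4) x cols[0,16) = 4x16
Op 2 fold_up: fold axis h@2; visible region now rows[0,2) x cols[0,16) = 2x16
Op 3 cut(1, 4): punch at orig (1,4); cuts so far [(1, 4)]; region rows[0,2) x cols[0,16) = 2x16
Op 4 cut(0, 14): punch at orig (0,14); cuts so far [(0, 14), (1, 4)]; region rows[0,2) x cols[0,16) = 2x16
Unfold 1 (reflect across h@2): 4 holes -> [(0, 14), (1, 4), (2, 4), (3, 14)]
Unfold 2 (reflect across v@16): 8 holes -> [(0, 14), (0, 17), (1, 4), (1, 27), (2, 4), (2, 27), (3, 14), (3, 17)]

Answer: 8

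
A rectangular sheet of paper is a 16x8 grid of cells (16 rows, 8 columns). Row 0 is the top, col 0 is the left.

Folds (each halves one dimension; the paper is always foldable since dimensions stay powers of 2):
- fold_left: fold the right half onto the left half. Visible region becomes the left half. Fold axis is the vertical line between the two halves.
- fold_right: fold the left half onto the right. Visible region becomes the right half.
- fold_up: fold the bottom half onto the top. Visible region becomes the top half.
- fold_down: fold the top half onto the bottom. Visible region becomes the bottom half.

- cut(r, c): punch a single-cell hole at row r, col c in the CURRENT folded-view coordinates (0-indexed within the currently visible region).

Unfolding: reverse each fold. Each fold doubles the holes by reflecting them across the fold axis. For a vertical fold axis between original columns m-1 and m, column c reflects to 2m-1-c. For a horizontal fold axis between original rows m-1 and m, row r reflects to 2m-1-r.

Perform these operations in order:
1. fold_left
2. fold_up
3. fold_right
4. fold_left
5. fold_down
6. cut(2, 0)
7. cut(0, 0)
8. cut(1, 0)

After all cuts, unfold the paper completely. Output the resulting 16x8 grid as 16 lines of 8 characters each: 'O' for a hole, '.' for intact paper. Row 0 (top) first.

Answer: ........
OOOOOOOO
OOOOOOOO
OOOOOOOO
OOOOOOOO
OOOOOOOO
OOOOOOOO
........
........
OOOOOOOO
OOOOOOOO
OOOOOOOO
OOOOOOOO
OOOOOOOO
OOOOOOOO
........

Derivation:
Op 1 fold_left: fold axis v@4; visible region now rows[0,16) x cols[0,4) = 16x4
Op 2 fold_up: fold axis h@8; visible region now rows[0,8) x cols[0,4) = 8x4
Op 3 fold_right: fold axis v@2; visible region now rows[0,8) x cols[2,4) = 8x2
Op 4 fold_left: fold axis v@3; visible region now rows[0,8) x cols[2,3) = 8x1
Op 5 fold_down: fold axis h@4; visible region now rows[4,8) x cols[2,3) = 4x1
Op 6 cut(2, 0): punch at orig (6,2); cuts so far [(6, 2)]; region rows[4,8) x cols[2,3) = 4x1
Op 7 cut(0, 0): punch at orig (4,2); cuts so far [(4, 2), (6, 2)]; region rows[4,8) x cols[2,3) = 4x1
Op 8 cut(1, 0): punch at orig (5,2); cuts so far [(4, 2), (5, 2), (6, 2)]; region rows[4,8) x cols[2,3) = 4x1
Unfold 1 (reflect across h@4): 6 holes -> [(1, 2), (2, 2), (3, 2), (4, 2), (5, 2), (6, 2)]
Unfold 2 (reflect across v@3): 12 holes -> [(1, 2), (1, 3), (2, 2), (2, 3), (3, 2), (3, 3), (4, 2), (4, 3), (5, 2), (5, 3), (6, 2), (6, 3)]
Unfold 3 (reflect across v@2): 24 holes -> [(1, 0), (1, 1), (1, 2), (1, 3), (2, 0), (2, 1), (2, 2), (2, 3), (3, 0), (3, 1), (3, 2), (3, 3), (4, 0), (4, 1), (4, 2), (4, 3), (5, 0), (5, 1), (5, 2), (5, 3), (6, 0), (6, 1), (6, 2), (6, 3)]
Unfold 4 (reflect across h@8): 48 holes -> [(1, 0), (1, 1), (1, 2), (1, 3), (2, 0), (2, 1), (2, 2), (2, 3), (3, 0), (3, 1), (3, 2), (3, 3), (4, 0), (4, 1), (4, 2), (4, 3), (5, 0), (5, 1), (5, 2), (5, 3), (6, 0), (6, 1), (6, 2), (6, 3), (9, 0), (9, 1), (9, 2), (9, 3), (10, 0), (10, 1), (10, 2), (10, 3), (11, 0), (11, 1), (11, 2), (11, 3), (12, 0), (12, 1), (12, 2), (12, 3), (13, 0), (13, 1), (13, 2), (13, 3), (14, 0), (14, 1), (14, 2), (14, 3)]
Unfold 5 (reflect across v@4): 96 holes -> [(1, 0), (1, 1), (1, 2), (1, 3), (1, 4), (1, 5), (1, 6), (1, 7), (2, 0), (2, 1), (2, 2), (2, 3), (2, 4), (2, 5), (2, 6), (2, 7), (3, 0), (3, 1), (3, 2), (3, 3), (3, 4), (3, 5), (3, 6), (3, 7), (4, 0), (4, 1), (4, 2), (4, 3), (4, 4), (4, 5), (4, 6), (4, 7), (5, 0), (5, 1), (5, 2), (5, 3), (5, 4), (5, 5), (5, 6), (5, 7), (6, 0), (6, 1), (6, 2), (6, 3), (6, 4), (6, 5), (6, 6), (6, 7), (9, 0), (9, 1), (9, 2), (9, 3), (9, 4), (9, 5), (9, 6), (9, 7), (10, 0), (10, 1), (10, 2), (10, 3), (10, 4), (10, 5), (10, 6), (10, 7), (11, 0), (11, 1), (11, 2), (11, 3), (11, 4), (11, 5), (11, 6), (11, 7), (12, 0), (12, 1), (12, 2), (12, 3), (12, 4), (12, 5), (12, 6), (12, 7), (13, 0), (13, 1), (13, 2), (13, 3), (13, 4), (13, 5), (13, 6), (13, 7), (14, 0), (14, 1), (14, 2), (14, 3), (14, 4), (14, 5), (14, 6), (14, 7)]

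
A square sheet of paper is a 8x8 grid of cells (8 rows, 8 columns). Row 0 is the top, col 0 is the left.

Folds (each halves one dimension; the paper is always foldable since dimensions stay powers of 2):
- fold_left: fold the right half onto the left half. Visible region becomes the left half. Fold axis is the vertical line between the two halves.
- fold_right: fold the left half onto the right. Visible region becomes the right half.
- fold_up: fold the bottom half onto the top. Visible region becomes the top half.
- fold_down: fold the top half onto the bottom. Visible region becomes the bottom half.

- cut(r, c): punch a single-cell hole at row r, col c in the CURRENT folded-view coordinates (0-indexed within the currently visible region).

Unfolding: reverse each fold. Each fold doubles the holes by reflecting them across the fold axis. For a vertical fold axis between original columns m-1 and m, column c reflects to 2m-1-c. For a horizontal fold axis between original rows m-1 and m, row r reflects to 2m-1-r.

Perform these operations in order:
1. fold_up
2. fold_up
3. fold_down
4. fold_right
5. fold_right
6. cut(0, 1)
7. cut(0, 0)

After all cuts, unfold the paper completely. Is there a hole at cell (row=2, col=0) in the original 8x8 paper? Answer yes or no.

Answer: yes

Derivation:
Op 1 fold_up: fold axis h@4; visible region now rows[0,4) x cols[0,8) = 4x8
Op 2 fold_up: fold axis h@2; visible region now rows[0,2) x cols[0,8) = 2x8
Op 3 fold_down: fold axis h@1; visible region now rows[1,2) x cols[0,8) = 1x8
Op 4 fold_right: fold axis v@4; visible region now rows[1,2) x cols[4,8) = 1x4
Op 5 fold_right: fold axis v@6; visible region now rows[1,2) x cols[6,8) = 1x2
Op 6 cut(0, 1): punch at orig (1,7); cuts so far [(1, 7)]; region rows[1,2) x cols[6,8) = 1x2
Op 7 cut(0, 0): punch at orig (1,6); cuts so far [(1, 6), (1, 7)]; region rows[1,2) x cols[6,8) = 1x2
Unfold 1 (reflect across v@6): 4 holes -> [(1, 4), (1, 5), (1, 6), (1, 7)]
Unfold 2 (reflect across v@4): 8 holes -> [(1, 0), (1, 1), (1, 2), (1, 3), (1, 4), (1, 5), (1, 6), (1, 7)]
Unfold 3 (reflect across h@1): 16 holes -> [(0, 0), (0, 1), (0, 2), (0, 3), (0, 4), (0, 5), (0, 6), (0, 7), (1, 0), (1, 1), (1, 2), (1, 3), (1, 4), (1, 5), (1, 6), (1, 7)]
Unfold 4 (reflect across h@2): 32 holes -> [(0, 0), (0, 1), (0, 2), (0, 3), (0, 4), (0, 5), (0, 6), (0, 7), (1, 0), (1, 1), (1, 2), (1, 3), (1, 4), (1, 5), (1, 6), (1, 7), (2, 0), (2, 1), (2, 2), (2, 3), (2, 4), (2, 5), (2, 6), (2, 7), (3, 0), (3, 1), (3, 2), (3, 3), (3, 4), (3, 5), (3, 6), (3, 7)]
Unfold 5 (reflect across h@4): 64 holes -> [(0, 0), (0, 1), (0, 2), (0, 3), (0, 4), (0, 5), (0, 6), (0, 7), (1, 0), (1, 1), (1, 2), (1, 3), (1, 4), (1, 5), (1, 6), (1, 7), (2, 0), (2, 1), (2, 2), (2, 3), (2, 4), (2, 5), (2, 6), (2, 7), (3, 0), (3, 1), (3, 2), (3, 3), (3, 4), (3, 5), (3, 6), (3, 7), (4, 0), (4, 1), (4, 2), (4, 3), (4, 4), (4, 5), (4, 6), (4, 7), (5, 0), (5, 1), (5, 2), (5, 3), (5, 4), (5, 5), (5, 6), (5, 7), (6, 0), (6, 1), (6, 2), (6, 3), (6, 4), (6, 5), (6, 6), (6, 7), (7, 0), (7, 1), (7, 2), (7, 3), (7, 4), (7, 5), (7, 6), (7, 7)]
Holes: [(0, 0), (0, 1), (0, 2), (0, 3), (0, 4), (0, 5), (0, 6), (0, 7), (1, 0), (1, 1), (1, 2), (1, 3), (1, 4), (1, 5), (1, 6), (1, 7), (2, 0), (2, 1), (2, 2), (2, 3), (2, 4), (2, 5), (2, 6), (2, 7), (3, 0), (3, 1), (3, 2), (3, 3), (3, 4), (3, 5), (3, 6), (3, 7), (4, 0), (4, 1), (4, 2), (4, 3), (4, 4), (4, 5), (4, 6), (4, 7), (5, 0), (5, 1), (5, 2), (5, 3), (5, 4), (5, 5), (5, 6), (5, 7), (6, 0), (6, 1), (6, 2), (6, 3), (6, 4), (6, 5), (6, 6), (6, 7), (7, 0), (7, 1), (7, 2), (7, 3), (7, 4), (7, 5), (7, 6), (7, 7)]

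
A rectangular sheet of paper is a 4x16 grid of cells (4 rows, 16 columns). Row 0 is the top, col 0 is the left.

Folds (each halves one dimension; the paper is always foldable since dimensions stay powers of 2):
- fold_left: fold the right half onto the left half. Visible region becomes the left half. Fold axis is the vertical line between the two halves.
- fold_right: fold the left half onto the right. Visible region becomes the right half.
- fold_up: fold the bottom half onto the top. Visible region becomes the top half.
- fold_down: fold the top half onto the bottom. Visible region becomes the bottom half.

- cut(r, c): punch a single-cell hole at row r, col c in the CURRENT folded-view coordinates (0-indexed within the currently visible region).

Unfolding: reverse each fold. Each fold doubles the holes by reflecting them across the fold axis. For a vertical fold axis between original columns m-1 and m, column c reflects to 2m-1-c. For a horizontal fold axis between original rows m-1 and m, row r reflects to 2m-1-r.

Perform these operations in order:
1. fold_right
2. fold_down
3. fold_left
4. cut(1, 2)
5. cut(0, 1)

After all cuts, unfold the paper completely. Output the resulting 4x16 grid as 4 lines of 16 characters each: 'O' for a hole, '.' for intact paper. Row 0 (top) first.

Answer: ..O..O....O..O..
.O....O..O....O.
.O....O..O....O.
..O..O....O..O..

Derivation:
Op 1 fold_right: fold axis v@8; visible region now rows[0,4) x cols[8,16) = 4x8
Op 2 fold_down: fold axis h@2; visible region now rows[2,4) x cols[8,16) = 2x8
Op 3 fold_left: fold axis v@12; visible region now rows[2,4) x cols[8,12) = 2x4
Op 4 cut(1, 2): punch at orig (3,10); cuts so far [(3, 10)]; region rows[2,4) x cols[8,12) = 2x4
Op 5 cut(0, 1): punch at orig (2,9); cuts so far [(2, 9), (3, 10)]; region rows[2,4) x cols[8,12) = 2x4
Unfold 1 (reflect across v@12): 4 holes -> [(2, 9), (2, 14), (3, 10), (3, 13)]
Unfold 2 (reflect across h@2): 8 holes -> [(0, 10), (0, 13), (1, 9), (1, 14), (2, 9), (2, 14), (3, 10), (3, 13)]
Unfold 3 (reflect across v@8): 16 holes -> [(0, 2), (0, 5), (0, 10), (0, 13), (1, 1), (1, 6), (1, 9), (1, 14), (2, 1), (2, 6), (2, 9), (2, 14), (3, 2), (3, 5), (3, 10), (3, 13)]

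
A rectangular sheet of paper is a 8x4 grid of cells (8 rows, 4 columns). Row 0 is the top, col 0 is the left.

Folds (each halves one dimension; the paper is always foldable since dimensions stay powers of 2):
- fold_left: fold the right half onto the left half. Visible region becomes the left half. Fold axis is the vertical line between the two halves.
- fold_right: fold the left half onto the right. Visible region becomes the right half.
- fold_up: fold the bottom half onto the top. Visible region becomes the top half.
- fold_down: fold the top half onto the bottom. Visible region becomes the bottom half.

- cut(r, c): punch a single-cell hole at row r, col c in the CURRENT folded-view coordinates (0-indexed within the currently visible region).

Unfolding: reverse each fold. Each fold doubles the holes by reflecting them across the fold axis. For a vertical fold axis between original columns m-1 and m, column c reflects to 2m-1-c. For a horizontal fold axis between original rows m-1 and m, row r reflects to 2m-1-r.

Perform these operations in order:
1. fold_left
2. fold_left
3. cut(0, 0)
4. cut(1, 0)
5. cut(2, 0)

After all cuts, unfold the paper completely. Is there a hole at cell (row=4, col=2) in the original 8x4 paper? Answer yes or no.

Op 1 fold_left: fold axis v@2; visible region now rows[0,8) x cols[0,2) = 8x2
Op 2 fold_left: fold axis v@1; visible region now rows[0,8) x cols[0,1) = 8x1
Op 3 cut(0, 0): punch at orig (0,0); cuts so far [(0, 0)]; region rows[0,8) x cols[0,1) = 8x1
Op 4 cut(1, 0): punch at orig (1,0); cuts so far [(0, 0), (1, 0)]; region rows[0,8) x cols[0,1) = 8x1
Op 5 cut(2, 0): punch at orig (2,0); cuts so far [(0, 0), (1, 0), (2, 0)]; region rows[0,8) x cols[0,1) = 8x1
Unfold 1 (reflect across v@1): 6 holes -> [(0, 0), (0, 1), (1, 0), (1, 1), (2, 0), (2, 1)]
Unfold 2 (reflect across v@2): 12 holes -> [(0, 0), (0, 1), (0, 2), (0, 3), (1, 0), (1, 1), (1, 2), (1, 3), (2, 0), (2, 1), (2, 2), (2, 3)]
Holes: [(0, 0), (0, 1), (0, 2), (0, 3), (1, 0), (1, 1), (1, 2), (1, 3), (2, 0), (2, 1), (2, 2), (2, 3)]

Answer: no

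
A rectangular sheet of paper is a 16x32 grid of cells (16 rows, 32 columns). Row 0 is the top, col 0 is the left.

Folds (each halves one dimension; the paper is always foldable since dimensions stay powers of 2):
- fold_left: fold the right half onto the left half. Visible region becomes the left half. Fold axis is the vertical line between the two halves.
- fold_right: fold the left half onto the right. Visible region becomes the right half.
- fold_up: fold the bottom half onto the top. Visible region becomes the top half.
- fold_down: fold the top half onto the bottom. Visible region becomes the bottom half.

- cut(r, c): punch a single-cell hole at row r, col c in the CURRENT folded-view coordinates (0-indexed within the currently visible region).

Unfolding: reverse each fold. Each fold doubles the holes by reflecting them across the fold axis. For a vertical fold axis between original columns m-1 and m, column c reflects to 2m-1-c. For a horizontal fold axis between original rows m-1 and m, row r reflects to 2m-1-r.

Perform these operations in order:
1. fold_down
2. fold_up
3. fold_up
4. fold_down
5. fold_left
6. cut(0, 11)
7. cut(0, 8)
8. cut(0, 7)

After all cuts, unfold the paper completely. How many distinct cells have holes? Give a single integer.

Op 1 fold_down: fold axis h@8; visible region now rows[8,16) x cols[0,32) = 8x32
Op 2 fold_up: fold axis h@12; visible region now rows[8,12) x cols[0,32) = 4x32
Op 3 fold_up: fold axis h@10; visible region now rows[8,10) x cols[0,32) = 2x32
Op 4 fold_down: fold axis h@9; visible region now rows[9,10) x cols[0,32) = 1x32
Op 5 fold_left: fold axis v@16; visible region now rows[9,10) x cols[0,16) = 1x16
Op 6 cut(0, 11): punch at orig (9,11); cuts so far [(9, 11)]; region rows[9,10) x cols[0,16) = 1x16
Op 7 cut(0, 8): punch at orig (9,8); cuts so far [(9, 8), (9, 11)]; region rows[9,10) x cols[0,16) = 1x16
Op 8 cut(0, 7): punch at orig (9,7); cuts so far [(9, 7), (9, 8), (9, 11)]; region rows[9,10) x cols[0,16) = 1x16
Unfold 1 (reflect across v@16): 6 holes -> [(9, 7), (9, 8), (9, 11), (9, 20), (9, 23), (9, 24)]
Unfold 2 (reflect across h@9): 12 holes -> [(8, 7), (8, 8), (8, 11), (8, 20), (8, 23), (8, 24), (9, 7), (9, 8), (9, 11), (9, 20), (9, 23), (9, 24)]
Unfold 3 (reflect across h@10): 24 holes -> [(8, 7), (8, 8), (8, 11), (8, 20), (8, 23), (8, 24), (9, 7), (9, 8), (9, 11), (9, 20), (9, 23), (9, 24), (10, 7), (10, 8), (10, 11), (10, 20), (10, 23), (10, 24), (11, 7), (11, 8), (11, 11), (11, 20), (11, 23), (11, 24)]
Unfold 4 (reflect across h@12): 48 holes -> [(8, 7), (8, 8), (8, 11), (8, 20), (8, 23), (8, 24), (9, 7), (9, 8), (9, 11), (9, 20), (9, 23), (9, 24), (10, 7), (10, 8), (10, 11), (10, 20), (10, 23), (10, 24), (11, 7), (11, 8), (11, 11), (11, 20), (11, 23), (11, 24), (12, 7), (12, 8), (12, 11), (12, 20), (12, 23), (12, 24), (13, 7), (13, 8), (13, 11), (13, 20), (13, 23), (13, 24), (14, 7), (14, 8), (14, 11), (14, 20), (14, 23), (14, 24), (15, 7), (15, 8), (15, 11), (15, 20), (15, 23), (15, 24)]
Unfold 5 (reflect across h@8): 96 holes -> [(0, 7), (0, 8), (0, 11), (0, 20), (0, 23), (0, 24), (1, 7), (1, 8), (1, 11), (1, 20), (1, 23), (1, 24), (2, 7), (2, 8), (2, 11), (2, 20), (2, 23), (2, 24), (3, 7), (3, 8), (3, 11), (3, 20), (3, 23), (3, 24), (4, 7), (4, 8), (4, 11), (4, 20), (4, 23), (4, 24), (5, 7), (5, 8), (5, 11), (5, 20), (5, 23), (5, 24), (6, 7), (6, 8), (6, 11), (6, 20), (6, 23), (6, 24), (7, 7), (7, 8), (7, 11), (7, 20), (7, 23), (7, 24), (8, 7), (8, 8), (8, 11), (8, 20), (8, 23), (8, 24), (9, 7), (9, 8), (9, 11), (9, 20), (9, 23), (9, 24), (10, 7), (10, 8), (10, 11), (10, 20), (10, 23), (10, 24), (11, 7), (11, 8), (11, 11), (11, 20), (11, 23), (11, 24), (12, 7), (12, 8), (12, 11), (12, 20), (12, 23), (12, 24), (13, 7), (13, 8), (13, 11), (13, 20), (13, 23), (13, 24), (14, 7), (14, 8), (14, 11), (14, 20), (14, 23), (14, 24), (15, 7), (15, 8), (15, 11), (15, 20), (15, 23), (15, 24)]

Answer: 96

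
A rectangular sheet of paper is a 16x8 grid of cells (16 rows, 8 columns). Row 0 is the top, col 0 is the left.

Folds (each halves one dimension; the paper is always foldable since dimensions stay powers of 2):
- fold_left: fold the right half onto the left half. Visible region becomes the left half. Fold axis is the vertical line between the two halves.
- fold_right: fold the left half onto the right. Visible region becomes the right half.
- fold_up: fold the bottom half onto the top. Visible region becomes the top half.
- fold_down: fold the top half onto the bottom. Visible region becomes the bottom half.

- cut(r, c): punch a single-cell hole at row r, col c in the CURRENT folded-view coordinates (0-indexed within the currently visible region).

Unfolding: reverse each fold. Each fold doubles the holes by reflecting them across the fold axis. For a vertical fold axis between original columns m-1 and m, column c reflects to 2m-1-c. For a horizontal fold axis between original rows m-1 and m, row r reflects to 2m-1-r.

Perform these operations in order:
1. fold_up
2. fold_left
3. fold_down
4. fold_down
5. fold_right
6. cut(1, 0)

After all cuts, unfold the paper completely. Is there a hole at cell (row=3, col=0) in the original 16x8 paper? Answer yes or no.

Answer: no

Derivation:
Op 1 fold_up: fold axis h@8; visible region now rows[0,8) x cols[0,8) = 8x8
Op 2 fold_left: fold axis v@4; visible region now rows[0,8) x cols[0,4) = 8x4
Op 3 fold_down: fold axis h@4; visible region now rows[4,8) x cols[0,4) = 4x4
Op 4 fold_down: fold axis h@6; visible region now rows[6,8) x cols[0,4) = 2x4
Op 5 fold_right: fold axis v@2; visible region now rows[6,8) x cols[2,4) = 2x2
Op 6 cut(1, 0): punch at orig (7,2); cuts so far [(7, 2)]; region rows[6,8) x cols[2,4) = 2x2
Unfold 1 (reflect across v@2): 2 holes -> [(7, 1), (7, 2)]
Unfold 2 (reflect across h@6): 4 holes -> [(4, 1), (4, 2), (7, 1), (7, 2)]
Unfold 3 (reflect across h@4): 8 holes -> [(0, 1), (0, 2), (3, 1), (3, 2), (4, 1), (4, 2), (7, 1), (7, 2)]
Unfold 4 (reflect across v@4): 16 holes -> [(0, 1), (0, 2), (0, 5), (0, 6), (3, 1), (3, 2), (3, 5), (3, 6), (4, 1), (4, 2), (4, 5), (4, 6), (7, 1), (7, 2), (7, 5), (7, 6)]
Unfold 5 (reflect across h@8): 32 holes -> [(0, 1), (0, 2), (0, 5), (0, 6), (3, 1), (3, 2), (3, 5), (3, 6), (4, 1), (4, 2), (4, 5), (4, 6), (7, 1), (7, 2), (7, 5), (7, 6), (8, 1), (8, 2), (8, 5), (8, 6), (11, 1), (11, 2), (11, 5), (11, 6), (12, 1), (12, 2), (12, 5), (12, 6), (15, 1), (15, 2), (15, 5), (15, 6)]
Holes: [(0, 1), (0, 2), (0, 5), (0, 6), (3, 1), (3, 2), (3, 5), (3, 6), (4, 1), (4, 2), (4, 5), (4, 6), (7, 1), (7, 2), (7, 5), (7, 6), (8, 1), (8, 2), (8, 5), (8, 6), (11, 1), (11, 2), (11, 5), (11, 6), (12, 1), (12, 2), (12, 5), (12, 6), (15, 1), (15, 2), (15, 5), (15, 6)]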